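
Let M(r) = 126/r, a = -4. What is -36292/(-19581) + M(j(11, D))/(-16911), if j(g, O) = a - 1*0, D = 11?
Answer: 136522403/73585398 ≈ 1.8553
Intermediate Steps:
j(g, O) = -4 (j(g, O) = -4 - 1*0 = -4 + 0 = -4)
-36292/(-19581) + M(j(11, D))/(-16911) = -36292/(-19581) + (126/(-4))/(-16911) = -36292*(-1/19581) + (126*(-¼))*(-1/16911) = 36292/19581 - 63/2*(-1/16911) = 36292/19581 + 7/3758 = 136522403/73585398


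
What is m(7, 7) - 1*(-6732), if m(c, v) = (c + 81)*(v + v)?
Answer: 7964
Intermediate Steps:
m(c, v) = 2*v*(81 + c) (m(c, v) = (81 + c)*(2*v) = 2*v*(81 + c))
m(7, 7) - 1*(-6732) = 2*7*(81 + 7) - 1*(-6732) = 2*7*88 + 6732 = 1232 + 6732 = 7964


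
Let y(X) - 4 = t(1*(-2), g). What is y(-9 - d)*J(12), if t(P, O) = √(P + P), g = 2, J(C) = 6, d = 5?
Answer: 24 + 12*I ≈ 24.0 + 12.0*I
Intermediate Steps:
t(P, O) = √2*√P (t(P, O) = √(2*P) = √2*√P)
y(X) = 4 + 2*I (y(X) = 4 + √2*√(1*(-2)) = 4 + √2*√(-2) = 4 + √2*(I*√2) = 4 + 2*I)
y(-9 - d)*J(12) = (4 + 2*I)*6 = 24 + 12*I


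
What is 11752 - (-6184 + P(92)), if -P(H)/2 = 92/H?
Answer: 17938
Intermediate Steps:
P(H) = -184/H
11752 - (-6184 + P(92)) = 11752 - (-6184 - 184/92) = 11752 - (-6184 - 184*1/92) = 11752 - (-6184 - 2) = 11752 - 1*(-6186) = 11752 + 6186 = 17938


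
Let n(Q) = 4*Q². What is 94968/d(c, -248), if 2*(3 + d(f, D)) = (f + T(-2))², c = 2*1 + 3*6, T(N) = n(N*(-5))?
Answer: 31656/29399 ≈ 1.0768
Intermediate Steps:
T(N) = 100*N² (T(N) = 4*(N*(-5))² = 4*(-5*N)² = 4*(25*N²) = 100*N²)
c = 20 (c = 2 + 18 = 20)
d(f, D) = -3 + (400 + f)²/2 (d(f, D) = -3 + (f + 100*(-2)²)²/2 = -3 + (f + 100*4)²/2 = -3 + (f + 400)²/2 = -3 + (400 + f)²/2)
94968/d(c, -248) = 94968/(-3 + (400 + 20)²/2) = 94968/(-3 + (½)*420²) = 94968/(-3 + (½)*176400) = 94968/(-3 + 88200) = 94968/88197 = 94968*(1/88197) = 31656/29399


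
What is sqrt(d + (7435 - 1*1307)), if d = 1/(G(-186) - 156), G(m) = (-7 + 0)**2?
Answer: 9*sqrt(866165)/107 ≈ 78.281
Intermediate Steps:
G(m) = 49 (G(m) = (-7)**2 = 49)
d = -1/107 (d = 1/(49 - 156) = 1/(-107) = -1/107 ≈ -0.0093458)
sqrt(d + (7435 - 1*1307)) = sqrt(-1/107 + (7435 - 1*1307)) = sqrt(-1/107 + (7435 - 1307)) = sqrt(-1/107 + 6128) = sqrt(655695/107) = 9*sqrt(866165)/107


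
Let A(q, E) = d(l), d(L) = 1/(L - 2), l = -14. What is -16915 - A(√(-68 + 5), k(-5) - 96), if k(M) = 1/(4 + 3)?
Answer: -270639/16 ≈ -16915.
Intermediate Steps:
d(L) = 1/(-2 + L)
k(M) = ⅐ (k(M) = 1/7 = ⅐)
A(q, E) = -1/16 (A(q, E) = 1/(-2 - 14) = 1/(-16) = -1/16)
-16915 - A(√(-68 + 5), k(-5) - 96) = -16915 - 1*(-1/16) = -16915 + 1/16 = -270639/16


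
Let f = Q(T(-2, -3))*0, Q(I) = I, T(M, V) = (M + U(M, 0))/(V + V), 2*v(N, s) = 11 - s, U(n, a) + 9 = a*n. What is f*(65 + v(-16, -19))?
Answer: 0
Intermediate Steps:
U(n, a) = -9 + a*n
v(N, s) = 11/2 - s/2 (v(N, s) = (11 - s)/2 = 11/2 - s/2)
T(M, V) = (-9 + M)/(2*V) (T(M, V) = (M + (-9 + 0*M))/(V + V) = (M + (-9 + 0))/((2*V)) = (M - 9)*(1/(2*V)) = (-9 + M)*(1/(2*V)) = (-9 + M)/(2*V))
f = 0 (f = ((1/2)*(-9 - 2)/(-3))*0 = ((1/2)*(-1/3)*(-11))*0 = (11/6)*0 = 0)
f*(65 + v(-16, -19)) = 0*(65 + (11/2 - 1/2*(-19))) = 0*(65 + (11/2 + 19/2)) = 0*(65 + 15) = 0*80 = 0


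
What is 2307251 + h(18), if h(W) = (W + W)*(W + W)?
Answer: 2308547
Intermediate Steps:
h(W) = 4*W² (h(W) = (2*W)*(2*W) = 4*W²)
2307251 + h(18) = 2307251 + 4*18² = 2307251 + 4*324 = 2307251 + 1296 = 2308547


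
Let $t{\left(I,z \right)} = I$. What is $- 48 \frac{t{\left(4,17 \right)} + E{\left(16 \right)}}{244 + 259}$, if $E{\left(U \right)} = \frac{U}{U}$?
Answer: $- \frac{240}{503} \approx -0.47714$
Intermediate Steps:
$E{\left(U \right)} = 1$
$- 48 \frac{t{\left(4,17 \right)} + E{\left(16 \right)}}{244 + 259} = - 48 \frac{4 + 1}{244 + 259} = - 48 \cdot \frac{5}{503} = - 48 \cdot 5 \cdot \frac{1}{503} = \left(-48\right) \frac{5}{503} = - \frac{240}{503}$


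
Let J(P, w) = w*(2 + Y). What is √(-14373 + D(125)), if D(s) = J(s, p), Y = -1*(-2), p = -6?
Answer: I*√14397 ≈ 119.99*I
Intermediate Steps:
Y = 2
J(P, w) = 4*w (J(P, w) = w*(2 + 2) = w*4 = 4*w)
D(s) = -24 (D(s) = 4*(-6) = -24)
√(-14373 + D(125)) = √(-14373 - 24) = √(-14397) = I*√14397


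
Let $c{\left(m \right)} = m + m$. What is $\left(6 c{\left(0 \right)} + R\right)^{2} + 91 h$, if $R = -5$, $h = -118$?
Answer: $-10713$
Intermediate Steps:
$c{\left(m \right)} = 2 m$
$\left(6 c{\left(0 \right)} + R\right)^{2} + 91 h = \left(6 \cdot 2 \cdot 0 - 5\right)^{2} + 91 \left(-118\right) = \left(6 \cdot 0 - 5\right)^{2} - 10738 = \left(0 - 5\right)^{2} - 10738 = \left(-5\right)^{2} - 10738 = 25 - 10738 = -10713$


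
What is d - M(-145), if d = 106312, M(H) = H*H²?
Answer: 3154937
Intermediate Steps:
M(H) = H³
d - M(-145) = 106312 - 1*(-145)³ = 106312 - 1*(-3048625) = 106312 + 3048625 = 3154937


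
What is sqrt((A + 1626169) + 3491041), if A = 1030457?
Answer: sqrt(6147667) ≈ 2479.4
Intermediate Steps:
sqrt((A + 1626169) + 3491041) = sqrt((1030457 + 1626169) + 3491041) = sqrt(2656626 + 3491041) = sqrt(6147667)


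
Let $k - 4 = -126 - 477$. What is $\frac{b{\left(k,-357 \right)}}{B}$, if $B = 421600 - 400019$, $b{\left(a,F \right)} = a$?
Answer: $- \frac{599}{21581} \approx -0.027756$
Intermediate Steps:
$k = -599$ ($k = 4 - 603 = -599$)
$B = 21581$
$\frac{b{\left(k,-357 \right)}}{B} = - \frac{599}{21581}$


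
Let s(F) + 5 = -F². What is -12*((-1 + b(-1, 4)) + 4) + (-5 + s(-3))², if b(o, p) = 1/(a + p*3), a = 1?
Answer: 4213/13 ≈ 324.08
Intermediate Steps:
s(F) = -5 - F²
b(o, p) = 1/(1 + 3*p) (b(o, p) = 1/(1 + p*3) = 1/(1 + 3*p))
-12*((-1 + b(-1, 4)) + 4) + (-5 + s(-3))² = -12*((-1 + 1/(1 + 3*4)) + 4) + (-5 + (-5 - 1*(-3)²))² = -12*((-1 + 1/(1 + 12)) + 4) + (-5 + (-5 - 1*9))² = -12*((-1 + 1/13) + 4) + (-5 + (-5 - 9))² = -12*((-1 + 1/13) + 4) + (-5 - 14)² = -12*(-12/13 + 4) + (-19)² = -12*40/13 + 361 = -480/13 + 361 = 4213/13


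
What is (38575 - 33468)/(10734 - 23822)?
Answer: -5107/13088 ≈ -0.39020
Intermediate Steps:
(38575 - 33468)/(10734 - 23822) = 5107/(-13088) = 5107*(-1/13088) = -5107/13088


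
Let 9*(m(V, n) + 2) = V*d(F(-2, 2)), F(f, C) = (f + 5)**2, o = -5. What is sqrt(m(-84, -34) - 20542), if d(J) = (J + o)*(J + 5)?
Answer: 20*I*sqrt(474)/3 ≈ 145.14*I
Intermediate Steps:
F(f, C) = (5 + f)**2
d(J) = (-5 + J)*(5 + J) (d(J) = (J - 5)*(J + 5) = (-5 + J)*(5 + J))
m(V, n) = -2 + 56*V/9 (m(V, n) = -2 + (V*(-25 + ((5 - 2)**2)**2))/9 = -2 + (V*(-25 + (3**2)**2))/9 = -2 + (V*(-25 + 9**2))/9 = -2 + (V*(-25 + 81))/9 = -2 + (V*56)/9 = -2 + (56*V)/9 = -2 + 56*V/9)
sqrt(m(-84, -34) - 20542) = sqrt((-2 + (56/9)*(-84)) - 20542) = sqrt((-2 - 1568/3) - 20542) = sqrt(-1574/3 - 20542) = sqrt(-63200/3) = 20*I*sqrt(474)/3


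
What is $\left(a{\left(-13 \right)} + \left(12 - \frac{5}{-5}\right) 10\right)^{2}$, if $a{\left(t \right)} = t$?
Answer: $13689$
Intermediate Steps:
$\left(a{\left(-13 \right)} + \left(12 - \frac{5}{-5}\right) 10\right)^{2} = \left(-13 + \left(12 - \frac{5}{-5}\right) 10\right)^{2} = \left(-13 + \left(12 - -1\right) 10\right)^{2} = \left(-13 + \left(12 + 1\right) 10\right)^{2} = \left(-13 + 13 \cdot 10\right)^{2} = \left(-13 + 130\right)^{2} = 117^{2} = 13689$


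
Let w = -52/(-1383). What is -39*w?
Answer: -676/461 ≈ -1.4664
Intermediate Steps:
w = 52/1383 (w = -52*(-1/1383) = 52/1383 ≈ 0.037599)
-39*w = -39*52/1383 = -676/461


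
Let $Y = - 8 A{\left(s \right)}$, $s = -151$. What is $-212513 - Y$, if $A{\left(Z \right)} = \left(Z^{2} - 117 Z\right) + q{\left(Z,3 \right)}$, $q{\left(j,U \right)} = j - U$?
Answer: $109999$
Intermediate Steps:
$A{\left(Z \right)} = -3 + Z^{2} - 116 Z$ ($A{\left(Z \right)} = \left(Z^{2} - 117 Z\right) + \left(Z - 3\right) = \left(Z^{2} - 117 Z\right) + \left(-3 + Z\right) = -3 + Z^{2} - 116 Z$)
$Y = -322512$ ($Y = - 8 \left(-3 + \left(-151\right)^{2} - -17516\right) = - 8 \left(-3 + 22801 + 17516\right) = \left(-8\right) 40314 = -322512$)
$-212513 - Y = -212513 - -322512 = -212513 + 322512 = 109999$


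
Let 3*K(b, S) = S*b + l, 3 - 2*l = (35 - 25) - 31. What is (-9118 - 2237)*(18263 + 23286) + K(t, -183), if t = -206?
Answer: -471776325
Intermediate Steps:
l = 12 (l = 3/2 - ((35 - 25) - 31)/2 = 3/2 - (10 - 31)/2 = 3/2 - 1/2*(-21) = 3/2 + 21/2 = 12)
K(b, S) = 4 + S*b/3 (K(b, S) = (S*b + 12)/3 = (12 + S*b)/3 = 4 + S*b/3)
(-9118 - 2237)*(18263 + 23286) + K(t, -183) = (-9118 - 2237)*(18263 + 23286) + (4 + (1/3)*(-183)*(-206)) = -11355*41549 + (4 + 12566) = -471788895 + 12570 = -471776325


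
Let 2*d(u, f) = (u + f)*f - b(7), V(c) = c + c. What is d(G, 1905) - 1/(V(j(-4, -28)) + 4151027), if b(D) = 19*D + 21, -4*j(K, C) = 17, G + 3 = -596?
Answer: 10326804199854/8302037 ≈ 1.2439e+6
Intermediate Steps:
G = -599 (G = -3 - 596 = -599)
j(K, C) = -17/4 (j(K, C) = -1/4*17 = -17/4)
V(c) = 2*c
b(D) = 21 + 19*D
d(u, f) = -77 + f*(f + u)/2 (d(u, f) = ((u + f)*f - (21 + 19*7))/2 = ((f + u)*f - (21 + 133))/2 = (f*(f + u) - 1*154)/2 = (f*(f + u) - 154)/2 = (-154 + f*(f + u))/2 = -77 + f*(f + u)/2)
d(G, 1905) - 1/(V(j(-4, -28)) + 4151027) = (-77 + (1/2)*1905**2 + (1/2)*1905*(-599)) - 1/(2*(-17/4) + 4151027) = (-77 + (1/2)*3629025 - 1141095/2) - 1/(-17/2 + 4151027) = (-77 + 3629025/2 - 1141095/2) - 1/8302037/2 = 1243888 - 1*2/8302037 = 1243888 - 2/8302037 = 10326804199854/8302037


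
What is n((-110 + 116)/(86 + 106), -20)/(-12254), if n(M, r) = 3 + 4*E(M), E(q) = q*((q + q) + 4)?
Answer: -449/1568512 ≈ -0.00028626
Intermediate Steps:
E(q) = q*(4 + 2*q) (E(q) = q*(2*q + 4) = q*(4 + 2*q))
n(M, r) = 3 + 8*M*(2 + M) (n(M, r) = 3 + 4*(2*M*(2 + M)) = 3 + 8*M*(2 + M))
n((-110 + 116)/(86 + 106), -20)/(-12254) = (3 + 8*((-110 + 116)/(86 + 106))*(2 + (-110 + 116)/(86 + 106)))/(-12254) = (3 + 8*(6/192)*(2 + 6/192))*(-1/12254) = (3 + 8*(6*(1/192))*(2 + 6*(1/192)))*(-1/12254) = (3 + 8*(1/32)*(2 + 1/32))*(-1/12254) = (3 + 8*(1/32)*(65/32))*(-1/12254) = (3 + 65/128)*(-1/12254) = (449/128)*(-1/12254) = -449/1568512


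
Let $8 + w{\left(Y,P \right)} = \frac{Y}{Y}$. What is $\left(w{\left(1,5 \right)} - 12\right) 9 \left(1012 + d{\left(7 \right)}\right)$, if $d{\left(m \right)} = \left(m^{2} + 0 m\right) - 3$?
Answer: $-180918$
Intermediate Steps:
$w{\left(Y,P \right)} = -7$ ($w{\left(Y,P \right)} = -8 + \frac{Y}{Y} = -8 + 1 = -7$)
$d{\left(m \right)} = -3 + m^{2}$ ($d{\left(m \right)} = \left(m^{2} + 0\right) - 3 = m^{2} - 3 = -3 + m^{2}$)
$\left(w{\left(1,5 \right)} - 12\right) 9 \left(1012 + d{\left(7 \right)}\right) = \left(-7 - 12\right) 9 \left(1012 - \left(3 - 7^{2}\right)\right) = \left(-19\right) 9 \left(1012 + \left(-3 + 49\right)\right) = - 171 \left(1012 + 46\right) = \left(-171\right) 1058 = -180918$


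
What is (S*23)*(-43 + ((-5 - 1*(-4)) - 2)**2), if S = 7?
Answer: -5474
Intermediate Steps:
(S*23)*(-43 + ((-5 - 1*(-4)) - 2)**2) = (7*23)*(-43 + ((-5 - 1*(-4)) - 2)**2) = 161*(-43 + ((-5 + 4) - 2)**2) = 161*(-43 + (-1 - 2)**2) = 161*(-43 + (-3)**2) = 161*(-43 + 9) = 161*(-34) = -5474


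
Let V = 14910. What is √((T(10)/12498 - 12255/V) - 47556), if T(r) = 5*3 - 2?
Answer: I*√458718907976752962/3105753 ≈ 218.08*I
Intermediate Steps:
T(r) = 13 (T(r) = 15 - 2 = 13)
√((T(10)/12498 - 12255/V) - 47556) = √((13/12498 - 12255/14910) - 47556) = √((13*(1/12498) - 12255*1/14910) - 47556) = √((13/12498 - 817/994) - 47556) = √(-2549486/3105753 - 47556) = √(-147699739154/3105753) = I*√458718907976752962/3105753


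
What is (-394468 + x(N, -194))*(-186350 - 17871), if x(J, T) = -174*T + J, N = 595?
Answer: 73543453857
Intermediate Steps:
x(J, T) = J - 174*T
(-394468 + x(N, -194))*(-186350 - 17871) = (-394468 + (595 - 174*(-194)))*(-186350 - 17871) = (-394468 + (595 + 33756))*(-204221) = (-394468 + 34351)*(-204221) = -360117*(-204221) = 73543453857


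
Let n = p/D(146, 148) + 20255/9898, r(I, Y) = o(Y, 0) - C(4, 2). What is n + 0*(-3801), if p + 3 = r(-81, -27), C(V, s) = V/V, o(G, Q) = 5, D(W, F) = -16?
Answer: 157091/79184 ≈ 1.9839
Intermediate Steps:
C(V, s) = 1
r(I, Y) = 4 (r(I, Y) = 5 - 1*1 = 5 - 1 = 4)
p = 1 (p = -3 + 4 = 1)
n = 157091/79184 (n = 1/(-16) + 20255/9898 = 1*(-1/16) + 20255*(1/9898) = -1/16 + 20255/9898 = 157091/79184 ≈ 1.9839)
n + 0*(-3801) = 157091/79184 + 0*(-3801) = 157091/79184 + 0 = 157091/79184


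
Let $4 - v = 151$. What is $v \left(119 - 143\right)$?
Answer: $3528$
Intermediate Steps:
$v = -147$ ($v = 4 - 151 = -147$)
$v \left(119 - 143\right) = - 147 \left(119 - 143\right) = \left(-147\right) \left(-24\right) = 3528$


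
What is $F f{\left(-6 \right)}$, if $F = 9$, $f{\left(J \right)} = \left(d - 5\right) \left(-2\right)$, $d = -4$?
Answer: $162$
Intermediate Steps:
$f{\left(J \right)} = 18$ ($f{\left(J \right)} = \left(-4 - 5\right) \left(-2\right) = \left(-9\right) \left(-2\right) = 18$)
$F f{\left(-6 \right)} = 9 \cdot 18 = 162$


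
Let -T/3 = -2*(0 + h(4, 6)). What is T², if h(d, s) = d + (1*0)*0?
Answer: 576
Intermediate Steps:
h(d, s) = d (h(d, s) = d + 0*0 = d + 0 = d)
T = 24 (T = -(-6)*(0 + 4) = -(-6)*4 = -3*(-8) = 24)
T² = 24² = 576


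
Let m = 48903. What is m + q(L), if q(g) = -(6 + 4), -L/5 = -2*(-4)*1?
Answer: 48893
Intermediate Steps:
L = -40 (L = -5*(-2*(-4)) = -40 ≈ -40.000)
q(g) = -10 (q(g) = -1*10 = -10)
m + q(L) = 48903 - 10 = 48893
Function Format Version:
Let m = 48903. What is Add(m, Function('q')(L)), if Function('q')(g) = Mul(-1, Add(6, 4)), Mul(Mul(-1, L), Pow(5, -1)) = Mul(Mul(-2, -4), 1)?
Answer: 48893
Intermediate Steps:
L = -40 (L = Mul(-5, Mul(Mul(-2, -4), 1)) = Mul(-5, Mul(8, 1)) = Mul(-5, 8) = -40)
Function('q')(g) = -10 (Function('q')(g) = Mul(-1, 10) = -10)
Add(m, Function('q')(L)) = Add(48903, -10) = 48893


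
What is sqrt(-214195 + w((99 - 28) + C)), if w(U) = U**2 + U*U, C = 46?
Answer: I*sqrt(186817) ≈ 432.22*I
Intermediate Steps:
w(U) = 2*U**2 (w(U) = U**2 + U**2 = 2*U**2)
sqrt(-214195 + w((99 - 28) + C)) = sqrt(-214195 + 2*((99 - 28) + 46)**2) = sqrt(-214195 + 2*(71 + 46)**2) = sqrt(-214195 + 2*117**2) = sqrt(-214195 + 2*13689) = sqrt(-214195 + 27378) = sqrt(-186817) = I*sqrt(186817)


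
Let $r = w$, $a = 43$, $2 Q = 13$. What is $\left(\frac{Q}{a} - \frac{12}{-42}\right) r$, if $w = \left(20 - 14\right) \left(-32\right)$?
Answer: $- \frac{25248}{301} \approx -83.88$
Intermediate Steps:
$Q = \frac{13}{2}$ ($Q = \frac{1}{2} \cdot 13 = \frac{13}{2} \approx 6.5$)
$w = -192$ ($w = 6 \left(-32\right) = -192$)
$r = -192$
$\left(\frac{Q}{a} - \frac{12}{-42}\right) r = \left(\frac{13}{2 \cdot 43} - \frac{12}{-42}\right) \left(-192\right) = \left(\frac{13}{2} \cdot \frac{1}{43} - - \frac{2}{7}\right) \left(-192\right) = \left(\frac{13}{86} + \frac{2}{7}\right) \left(-192\right) = \frac{263}{602} \left(-192\right) = - \frac{25248}{301}$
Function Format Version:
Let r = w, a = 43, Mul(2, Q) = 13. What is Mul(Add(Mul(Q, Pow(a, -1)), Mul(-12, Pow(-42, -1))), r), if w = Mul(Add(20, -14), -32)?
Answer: Rational(-25248, 301) ≈ -83.880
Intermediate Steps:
Q = Rational(13, 2) (Q = Mul(Rational(1, 2), 13) = Rational(13, 2) ≈ 6.5000)
w = -192 (w = Mul(6, -32) = -192)
r = -192
Mul(Add(Mul(Q, Pow(a, -1)), Mul(-12, Pow(-42, -1))), r) = Mul(Add(Mul(Rational(13, 2), Pow(43, -1)), Mul(-12, Pow(-42, -1))), -192) = Mul(Add(Mul(Rational(13, 2), Rational(1, 43)), Mul(-12, Rational(-1, 42))), -192) = Mul(Add(Rational(13, 86), Rational(2, 7)), -192) = Mul(Rational(263, 602), -192) = Rational(-25248, 301)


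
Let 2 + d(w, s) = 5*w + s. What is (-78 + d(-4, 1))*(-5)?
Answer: 495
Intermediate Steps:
d(w, s) = -2 + s + 5*w (d(w, s) = -2 + (5*w + s) = -2 + (s + 5*w) = -2 + s + 5*w)
(-78 + d(-4, 1))*(-5) = (-78 + (-2 + 1 + 5*(-4)))*(-5) = (-78 + (-2 + 1 - 20))*(-5) = (-78 - 21)*(-5) = -99*(-5) = 495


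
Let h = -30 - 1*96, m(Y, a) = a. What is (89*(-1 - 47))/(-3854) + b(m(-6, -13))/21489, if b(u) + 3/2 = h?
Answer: 30436541/27606202 ≈ 1.1025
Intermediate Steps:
h = -126 (h = -30 - 96 = -126)
b(u) = -255/2 (b(u) = -3/2 - 126 = -255/2)
(89*(-1 - 47))/(-3854) + b(m(-6, -13))/21489 = (89*(-1 - 47))/(-3854) - 255/2/21489 = (89*(-48))*(-1/3854) - 255/2*1/21489 = -4272*(-1/3854) - 85/14326 = 2136/1927 - 85/14326 = 30436541/27606202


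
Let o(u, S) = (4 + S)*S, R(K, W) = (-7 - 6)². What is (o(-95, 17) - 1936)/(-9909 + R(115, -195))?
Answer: 1579/9740 ≈ 0.16212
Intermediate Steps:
R(K, W) = 169 (R(K, W) = (-13)² = 169)
o(u, S) = S*(4 + S)
(o(-95, 17) - 1936)/(-9909 + R(115, -195)) = (17*(4 + 17) - 1936)/(-9909 + 169) = (17*21 - 1936)/(-9740) = (357 - 1936)*(-1/9740) = -1579*(-1/9740) = 1579/9740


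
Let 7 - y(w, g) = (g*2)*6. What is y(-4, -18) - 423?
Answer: -200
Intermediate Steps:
y(w, g) = 7 - 12*g (y(w, g) = 7 - g*2*6 = 7 - 2*g*6 = 7 - 12*g)
y(-4, -18) - 423 = (7 - 12*(-18)) - 423 = (7 + 216) - 423 = 223 - 423 = -200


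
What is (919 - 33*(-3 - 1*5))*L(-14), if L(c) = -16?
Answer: -18928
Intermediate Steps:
(919 - 33*(-3 - 1*5))*L(-14) = (919 - 33*(-3 - 1*5))*(-16) = (919 - 33*(-3 - 5))*(-16) = (919 - 33*(-8))*(-16) = (919 + 264)*(-16) = 1183*(-16) = -18928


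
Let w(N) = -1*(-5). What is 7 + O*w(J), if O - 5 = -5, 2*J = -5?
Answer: 7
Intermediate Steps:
J = -5/2 (J = (1/2)*(-5) = -5/2 ≈ -2.5000)
O = 0 (O = 5 - 5 = 0)
w(N) = 5
7 + O*w(J) = 7 + 0*5 = 7 + 0 = 7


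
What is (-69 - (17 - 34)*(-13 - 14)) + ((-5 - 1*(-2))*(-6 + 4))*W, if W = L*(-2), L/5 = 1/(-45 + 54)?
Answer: -1604/3 ≈ -534.67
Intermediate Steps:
L = 5/9 (L = 5/(-45 + 54) = 5/9 ≈ 0.55556)
W = -10/9 (W = (5/9)*(-2) = -10/9 ≈ -1.1111)
(-69 - (17 - 34)*(-13 - 14)) + ((-5 - 1*(-2))*(-6 + 4))*W = (-69 - (17 - 34)*(-13 - 14)) + ((-5 - 1*(-2))*(-6 + 4))*(-10/9) = (-69 - (-17)*(-27)) + ((-5 + 2)*(-2))*(-10/9) = (-69 - 1*459) - 3*(-2)*(-10/9) = (-69 - 459) + 6*(-10/9) = -528 - 20/3 = -1604/3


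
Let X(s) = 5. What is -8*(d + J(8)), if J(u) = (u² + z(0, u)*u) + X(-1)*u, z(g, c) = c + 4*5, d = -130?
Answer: -1584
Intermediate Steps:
z(g, c) = 20 + c (z(g, c) = c + 20 = 20 + c)
J(u) = u² + 5*u + u*(20 + u) (J(u) = (u² + (20 + u)*u) + 5*u = (u² + u*(20 + u)) + 5*u = u² + 5*u + u*(20 + u))
-8*(d + J(8)) = -8*(-130 + 8*(25 + 2*8)) = -8*(-130 + 8*(25 + 16)) = -8*(-130 + 8*41) = -8*(-130 + 328) = -8*198 = -1584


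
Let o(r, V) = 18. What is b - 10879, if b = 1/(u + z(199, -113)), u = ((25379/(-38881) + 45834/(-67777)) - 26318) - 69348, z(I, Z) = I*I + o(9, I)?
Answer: -1606835487349595941/147700660420476 ≈ -10879.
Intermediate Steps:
z(I, Z) = 18 + I**2 (z(I, Z) = I*I + 18 = I**2 + 18 = 18 + I**2)
u = -252106136398879/2635237537 (u = ((25379*(-1/38881) + 45834*(-1/67777)) - 26318) - 69348 = ((-25379/38881 - 45834/67777) - 26318) - 69348 = (-3502184237/2635237537 - 26318) - 69348 = -69357683683003/2635237537 - 69348 = -252106136398879/2635237537 ≈ -95667.)
b = -2635237537/147700660420476 (b = 1/(-252106136398879/2635237537 + (18 + 199**2)) = 1/(-252106136398879/2635237537 + (18 + 39601)) = 1/(-252106136398879/2635237537 + 39619) = 1/(-147700660420476/2635237537) = -2635237537/147700660420476 ≈ -1.7842e-5)
b - 10879 = -2635237537/147700660420476 - 10879 = -1606835487349595941/147700660420476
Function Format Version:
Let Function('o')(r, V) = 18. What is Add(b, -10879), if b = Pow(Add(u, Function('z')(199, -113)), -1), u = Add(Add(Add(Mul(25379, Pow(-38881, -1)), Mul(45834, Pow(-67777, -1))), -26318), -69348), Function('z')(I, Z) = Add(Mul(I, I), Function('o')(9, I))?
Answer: Rational(-1606835487349595941, 147700660420476) ≈ -10879.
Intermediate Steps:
Function('z')(I, Z) = Add(18, Pow(I, 2)) (Function('z')(I, Z) = Add(Mul(I, I), 18) = Add(Pow(I, 2), 18) = Add(18, Pow(I, 2)))
u = Rational(-252106136398879, 2635237537) (u = Add(Add(Add(Mul(25379, Rational(-1, 38881)), Mul(45834, Rational(-1, 67777))), -26318), -69348) = Add(Add(Add(Rational(-25379, 38881), Rational(-45834, 67777)), -26318), -69348) = Add(Add(Rational(-3502184237, 2635237537), -26318), -69348) = Add(Rational(-69357683683003, 2635237537), -69348) = Rational(-252106136398879, 2635237537) ≈ -95667.)
b = Rational(-2635237537, 147700660420476) (b = Pow(Add(Rational(-252106136398879, 2635237537), Add(18, Pow(199, 2))), -1) = Pow(Add(Rational(-252106136398879, 2635237537), Add(18, 39601)), -1) = Pow(Add(Rational(-252106136398879, 2635237537), 39619), -1) = Pow(Rational(-147700660420476, 2635237537), -1) = Rational(-2635237537, 147700660420476) ≈ -1.7842e-5)
Add(b, -10879) = Add(Rational(-2635237537, 147700660420476), -10879) = Rational(-1606835487349595941, 147700660420476)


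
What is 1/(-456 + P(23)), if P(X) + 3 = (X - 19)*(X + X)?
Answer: -1/275 ≈ -0.0036364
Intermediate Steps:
P(X) = -3 + 2*X*(-19 + X) (P(X) = -3 + (X - 19)*(X + X) = -3 + (-19 + X)*(2*X) = -3 + 2*X*(-19 + X))
1/(-456 + P(23)) = 1/(-456 + (-3 - 38*23 + 2*23**2)) = 1/(-456 + (-3 - 874 + 2*529)) = 1/(-456 + (-3 - 874 + 1058)) = 1/(-456 + 181) = 1/(-275) = -1/275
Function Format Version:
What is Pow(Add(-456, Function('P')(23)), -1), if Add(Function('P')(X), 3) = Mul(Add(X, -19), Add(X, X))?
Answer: Rational(-1, 275) ≈ -0.0036364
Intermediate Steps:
Function('P')(X) = Add(-3, Mul(2, X, Add(-19, X))) (Function('P')(X) = Add(-3, Mul(Add(X, -19), Add(X, X))) = Add(-3, Mul(Add(-19, X), Mul(2, X))) = Add(-3, Mul(2, X, Add(-19, X))))
Pow(Add(-456, Function('P')(23)), -1) = Pow(Add(-456, Add(-3, Mul(-38, 23), Mul(2, Pow(23, 2)))), -1) = Pow(Add(-456, Add(-3, -874, Mul(2, 529))), -1) = Pow(Add(-456, Add(-3, -874, 1058)), -1) = Pow(Add(-456, 181), -1) = Pow(-275, -1) = Rational(-1, 275)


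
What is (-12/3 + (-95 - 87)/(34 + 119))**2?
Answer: 630436/23409 ≈ 26.931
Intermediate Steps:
(-12/3 + (-95 - 87)/(34 + 119))**2 = (-12*1/3 - 182/153)**2 = (-4 - 182*1/153)**2 = (-4 - 182/153)**2 = (-794/153)**2 = 630436/23409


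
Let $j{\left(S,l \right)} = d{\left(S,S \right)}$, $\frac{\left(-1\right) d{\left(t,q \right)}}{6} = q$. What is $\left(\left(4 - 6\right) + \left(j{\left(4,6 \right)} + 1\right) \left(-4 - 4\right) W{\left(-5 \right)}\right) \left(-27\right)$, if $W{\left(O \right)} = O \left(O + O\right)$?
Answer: $-248346$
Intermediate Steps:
$d{\left(t,q \right)} = - 6 q$
$j{\left(S,l \right)} = - 6 S$
$W{\left(O \right)} = 2 O^{2}$ ($W{\left(O \right)} = O 2 O = 2 O^{2}$)
$\left(\left(4 - 6\right) + \left(j{\left(4,6 \right)} + 1\right) \left(-4 - 4\right) W{\left(-5 \right)}\right) \left(-27\right) = \left(\left(4 - 6\right) + \left(\left(-6\right) 4 + 1\right) \left(-4 - 4\right) 2 \left(-5\right)^{2}\right) \left(-27\right) = \left(\left(4 - 6\right) + \left(-24 + 1\right) \left(-8\right) 2 \cdot 25\right) \left(-27\right) = \left(-2 + \left(-23\right) \left(-8\right) 50\right) \left(-27\right) = \left(-2 + 184 \cdot 50\right) \left(-27\right) = \left(-2 + 9200\right) \left(-27\right) = 9198 \left(-27\right) = -248346$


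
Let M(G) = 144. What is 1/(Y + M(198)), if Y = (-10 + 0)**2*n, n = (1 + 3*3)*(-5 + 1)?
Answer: -1/3856 ≈ -0.00025934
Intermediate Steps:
n = -40 (n = (1 + 9)*(-4) = 10*(-4) = -40)
Y = -4000 (Y = (-10 + 0)**2*(-40) = (-10)**2*(-40) = 100*(-40) = -4000)
1/(Y + M(198)) = 1/(-4000 + 144) = 1/(-3856) = -1/3856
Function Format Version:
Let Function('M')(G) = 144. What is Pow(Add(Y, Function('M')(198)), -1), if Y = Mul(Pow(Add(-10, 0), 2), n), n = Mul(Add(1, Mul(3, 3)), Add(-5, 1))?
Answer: Rational(-1, 3856) ≈ -0.00025934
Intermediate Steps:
n = -40 (n = Mul(Add(1, 9), -4) = Mul(10, -4) = -40)
Y = -4000 (Y = Mul(Pow(Add(-10, 0), 2), -40) = Mul(Pow(-10, 2), -40) = Mul(100, -40) = -4000)
Pow(Add(Y, Function('M')(198)), -1) = Pow(Add(-4000, 144), -1) = Pow(-3856, -1) = Rational(-1, 3856)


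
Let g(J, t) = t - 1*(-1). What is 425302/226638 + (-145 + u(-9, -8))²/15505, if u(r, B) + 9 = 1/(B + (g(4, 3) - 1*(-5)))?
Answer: 5949838226/1757011095 ≈ 3.3863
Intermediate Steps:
g(J, t) = 1 + t (g(J, t) = t + 1 = 1 + t)
u(r, B) = -9 + 1/(9 + B) (u(r, B) = -9 + 1/(B + ((1 + 3) - 1*(-5))) = -9 + 1/(B + (4 + 5)) = -9 + 1/(B + 9) = -9 + 1/(9 + B))
425302/226638 + (-145 + u(-9, -8))²/15505 = 425302/226638 + (-145 + (-80 - 9*(-8))/(9 - 8))²/15505 = 425302*(1/226638) + (-145 + (-80 + 72)/1)²*(1/15505) = 212651/113319 + (-145 + 1*(-8))²*(1/15505) = 212651/113319 + (-145 - 8)²*(1/15505) = 212651/113319 + (-153)²*(1/15505) = 212651/113319 + 23409*(1/15505) = 212651/113319 + 23409/15505 = 5949838226/1757011095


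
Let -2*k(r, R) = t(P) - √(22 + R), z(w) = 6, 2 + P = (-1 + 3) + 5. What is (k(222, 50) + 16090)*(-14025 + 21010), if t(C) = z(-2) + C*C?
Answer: 224560765/2 + 20955*√2 ≈ 1.1231e+8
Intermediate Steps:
P = 5 (P = -2 + ((-1 + 3) + 5) = -2 + (2 + 5) = -2 + 7 = 5)
t(C) = 6 + C² (t(C) = 6 + C*C = 6 + C²)
k(r, R) = -31/2 + √(22 + R)/2 (k(r, R) = -((6 + 5²) - √(22 + R))/2 = -((6 + 25) - √(22 + R))/2 = -(31 - √(22 + R))/2 = -31/2 + √(22 + R)/2)
(k(222, 50) + 16090)*(-14025 + 21010) = ((-31/2 + √(22 + 50)/2) + 16090)*(-14025 + 21010) = ((-31/2 + √72/2) + 16090)*6985 = ((-31/2 + (6*√2)/2) + 16090)*6985 = ((-31/2 + 3*√2) + 16090)*6985 = (32149/2 + 3*√2)*6985 = 224560765/2 + 20955*√2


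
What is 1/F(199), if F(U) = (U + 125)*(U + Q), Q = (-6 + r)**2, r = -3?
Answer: 1/90720 ≈ 1.1023e-5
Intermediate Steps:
Q = 81 (Q = (-6 - 3)**2 = (-9)**2 = 81)
F(U) = (81 + U)*(125 + U) (F(U) = (U + 125)*(U + 81) = (125 + U)*(81 + U) = (81 + U)*(125 + U))
1/F(199) = 1/(10125 + 199**2 + 206*199) = 1/(10125 + 39601 + 40994) = 1/90720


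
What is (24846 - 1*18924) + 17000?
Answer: 22922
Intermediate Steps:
(24846 - 1*18924) + 17000 = (24846 - 18924) + 17000 = 5922 + 17000 = 22922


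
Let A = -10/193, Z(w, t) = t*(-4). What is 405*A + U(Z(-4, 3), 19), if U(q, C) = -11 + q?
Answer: -8489/193 ≈ -43.984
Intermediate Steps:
Z(w, t) = -4*t
A = -10/193 (A = -10*1/193 = -10/193 ≈ -0.051813)
405*A + U(Z(-4, 3), 19) = 405*(-10/193) + (-11 - 4*3) = -4050/193 + (-11 - 12) = -4050/193 - 23 = -8489/193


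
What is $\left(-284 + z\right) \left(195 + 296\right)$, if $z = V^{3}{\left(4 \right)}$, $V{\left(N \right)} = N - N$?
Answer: $-139444$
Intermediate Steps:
$V{\left(N \right)} = 0$
$z = 0$ ($z = 0^{3} = 0$)
$\left(-284 + z\right) \left(195 + 296\right) = \left(-284 + 0\right) \left(195 + 296\right) = \left(-284\right) 491 = -139444$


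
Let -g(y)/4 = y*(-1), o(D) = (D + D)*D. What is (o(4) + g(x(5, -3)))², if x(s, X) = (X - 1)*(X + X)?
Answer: 16384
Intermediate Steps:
x(s, X) = 2*X*(-1 + X) (x(s, X) = (-1 + X)*(2*X) = 2*X*(-1 + X))
o(D) = 2*D² (o(D) = (2*D)*D = 2*D²)
g(y) = 4*y (g(y) = -4*y*(-1) = -(-4)*y = 4*y)
(o(4) + g(x(5, -3)))² = (2*4² + 4*(2*(-3)*(-1 - 3)))² = (2*16 + 4*(2*(-3)*(-4)))² = (32 + 4*24)² = (32 + 96)² = 128² = 16384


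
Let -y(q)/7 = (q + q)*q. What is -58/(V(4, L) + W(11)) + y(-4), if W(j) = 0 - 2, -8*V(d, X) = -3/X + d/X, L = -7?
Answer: -21616/111 ≈ -194.74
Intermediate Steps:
y(q) = -14*q² (y(q) = -7*(q + q)*q = -7*2*q*q = -14*q²)
V(d, X) = 3/(8*X) - d/(8*X) (V(d, X) = -(-3/X + d/X)/8 = 3/(8*X) - d/(8*X))
W(j) = -2
-58/(V(4, L) + W(11)) + y(-4) = -58/((⅛)*(3 - 1*4)/(-7) - 2) - 14*(-4)² = -58/((⅛)*(-⅐)*(3 - 4) - 2) - 14*16 = -58/((⅛)*(-⅐)*(-1) - 2) - 224 = -58/(1/56 - 2) - 224 = -58/(-111/56) - 224 = -56/111*(-58) - 224 = 3248/111 - 224 = -21616/111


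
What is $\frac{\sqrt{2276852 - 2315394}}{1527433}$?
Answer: $\frac{i \sqrt{38542}}{1527433} \approx 0.00012853 i$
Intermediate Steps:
$\frac{\sqrt{2276852 - 2315394}}{1527433} = \sqrt{-38542} \cdot \frac{1}{1527433} = i \sqrt{38542} \cdot \frac{1}{1527433} = \frac{i \sqrt{38542}}{1527433}$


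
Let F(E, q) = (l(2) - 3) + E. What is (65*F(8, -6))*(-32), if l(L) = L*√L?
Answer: -10400 - 4160*√2 ≈ -16283.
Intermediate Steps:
l(L) = L^(3/2)
F(E, q) = -3 + E + 2*√2 (F(E, q) = (2^(3/2) - 3) + E = (2*√2 - 3) + E = (-3 + 2*√2) + E = -3 + E + 2*√2)
(65*F(8, -6))*(-32) = (65*(-3 + 8 + 2*√2))*(-32) = (65*(5 + 2*√2))*(-32) = (325 + 130*√2)*(-32) = -10400 - 4160*√2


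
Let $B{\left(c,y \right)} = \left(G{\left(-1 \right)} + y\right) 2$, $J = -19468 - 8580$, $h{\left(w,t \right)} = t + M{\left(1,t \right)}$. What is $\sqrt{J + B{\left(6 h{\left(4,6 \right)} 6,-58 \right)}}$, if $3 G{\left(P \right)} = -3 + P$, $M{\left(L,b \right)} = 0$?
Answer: $\frac{130 i \sqrt{15}}{3} \approx 167.83 i$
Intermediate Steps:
$G{\left(P \right)} = -1 + \frac{P}{3}$ ($G{\left(P \right)} = \frac{-3 + P}{3} = -1 + \frac{P}{3}$)
$h{\left(w,t \right)} = t$ ($h{\left(w,t \right)} = t + 0 = t$)
$J = -28048$ ($J = -19468 - 8580 = -28048$)
$B{\left(c,y \right)} = - \frac{8}{3} + 2 y$ ($B{\left(c,y \right)} = \left(\left(-1 + \frac{1}{3} \left(-1\right)\right) + y\right) 2 = \left(\left(-1 - \frac{1}{3}\right) + y\right) 2 = \left(- \frac{4}{3} + y\right) 2 = - \frac{8}{3} + 2 y$)
$\sqrt{J + B{\left(6 h{\left(4,6 \right)} 6,-58 \right)}} = \sqrt{-28048 + \left(- \frac{8}{3} + 2 \left(-58\right)\right)} = \sqrt{-28048 - \frac{356}{3}} = \sqrt{- \frac{84500}{3}} = \frac{130 i \sqrt{15}}{3}$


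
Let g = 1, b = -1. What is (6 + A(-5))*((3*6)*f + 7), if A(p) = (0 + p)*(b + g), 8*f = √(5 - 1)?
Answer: 69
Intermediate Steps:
f = ¼ (f = √(5 - 1)/8 = √4/8 = (⅛)*2 = ¼ ≈ 0.25000)
A(p) = 0 (A(p) = (0 + p)*(-1 + 1) = p*0 = 0)
(6 + A(-5))*((3*6)*f + 7) = (6 + 0)*((3*6)*(¼) + 7) = 6*(18*(¼) + 7) = 6*(9/2 + 7) = 6*(23/2) = 69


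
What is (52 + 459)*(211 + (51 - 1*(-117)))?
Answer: 193669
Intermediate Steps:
(52 + 459)*(211 + (51 - 1*(-117))) = 511*(211 + (51 + 117)) = 511*(211 + 168) = 511*379 = 193669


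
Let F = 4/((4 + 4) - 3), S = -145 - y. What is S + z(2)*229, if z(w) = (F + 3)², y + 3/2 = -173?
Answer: 166813/50 ≈ 3336.3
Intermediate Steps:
y = -349/2 (y = -3/2 - 173 = -349/2 ≈ -174.50)
S = 59/2 (S = -145 - 1*(-349/2) = -145 + 349/2 = 59/2 ≈ 29.500)
F = ⅘ (F = 4/(8 - 3) = 4/5 = 4*(⅕) = ⅘ ≈ 0.80000)
z(w) = 361/25 (z(w) = (⅘ + 3)² = (19/5)² = 361/25)
S + z(2)*229 = 59/2 + (361/25)*229 = 59/2 + 82669/25 = 166813/50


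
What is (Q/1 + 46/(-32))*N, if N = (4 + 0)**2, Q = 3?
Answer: 25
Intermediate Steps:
N = 16 (N = 4**2 = 16)
(Q/1 + 46/(-32))*N = (3/1 + 46/(-32))*16 = (3*1 + 46*(-1/32))*16 = (3 - 23/16)*16 = (25/16)*16 = 25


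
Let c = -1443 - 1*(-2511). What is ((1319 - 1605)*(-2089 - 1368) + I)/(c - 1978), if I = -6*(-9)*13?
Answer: -38054/35 ≈ -1087.3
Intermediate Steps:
c = 1068 (c = -1443 + 2511 = 1068)
I = 702 (I = 54*13 = 702)
((1319 - 1605)*(-2089 - 1368) + I)/(c - 1978) = ((1319 - 1605)*(-2089 - 1368) + 702)/(1068 - 1978) = (-286*(-3457) + 702)/(-910) = (988702 + 702)*(-1/910) = 989404*(-1/910) = -38054/35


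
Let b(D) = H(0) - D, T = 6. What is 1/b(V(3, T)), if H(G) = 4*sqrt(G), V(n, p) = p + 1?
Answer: -1/7 ≈ -0.14286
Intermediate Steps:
V(n, p) = 1 + p
b(D) = -D (b(D) = 4*sqrt(0) - D = 4*0 - D = 0 - D = -D)
1/b(V(3, T)) = 1/(-(1 + 6)) = 1/(-1*7) = 1/(-7) = -1/7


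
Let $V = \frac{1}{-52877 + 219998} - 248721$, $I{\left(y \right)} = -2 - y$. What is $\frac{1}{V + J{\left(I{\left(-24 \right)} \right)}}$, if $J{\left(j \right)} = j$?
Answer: $- \frac{167121}{41562825578} \approx -4.0209 \cdot 10^{-6}$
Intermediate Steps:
$V = - \frac{41566502240}{167121}$ ($V = \frac{1}{167121} - 248721 = - \frac{41566502240}{167121} \approx -2.4872 \cdot 10^{5}$)
$\frac{1}{V + J{\left(I{\left(-24 \right)} \right)}} = \frac{1}{- \frac{41566502240}{167121} - -22} = \frac{1}{- \frac{41566502240}{167121} + \left(-2 + 24\right)} = \frac{1}{- \frac{41566502240}{167121} + 22} = \frac{1}{- \frac{41562825578}{167121}} = - \frac{167121}{41562825578}$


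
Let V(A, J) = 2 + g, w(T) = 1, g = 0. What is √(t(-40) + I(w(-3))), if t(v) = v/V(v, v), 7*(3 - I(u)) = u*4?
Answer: I*√861/7 ≈ 4.1918*I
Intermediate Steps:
V(A, J) = 2 (V(A, J) = 2 + 0 = 2)
I(u) = 3 - 4*u/7 (I(u) = 3 - u*4/7 = 3 - 4*u/7)
t(v) = v/2
√(t(-40) + I(w(-3))) = √((½)*(-40) + (3 - 4/7*1)) = √(-20 + (3 - 4/7)) = √(-20 + 17/7) = √(-123/7) = I*√861/7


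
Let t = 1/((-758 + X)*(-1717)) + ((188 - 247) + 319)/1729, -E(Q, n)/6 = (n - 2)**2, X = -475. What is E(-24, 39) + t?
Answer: -2312766352829/281569113 ≈ -8213.8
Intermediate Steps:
E(Q, n) = -6*(-2 + n)**2 (E(Q, n) = -6*(n - 2)**2 = -6*(-2 + n)**2)
t = 42341353/281569113 (t = 1/(-758 - 475*(-1717)) + ((188 - 247) + 319)/1729 = -1/1717/(-1233) + (-59 + 319)*(1/1729) = -1/1233*(-1/1717) + 260*(1/1729) = 1/2117061 + 20/133 = 42341353/281569113 ≈ 0.15038)
E(-24, 39) + t = -6*(-2 + 39)**2 + 42341353/281569113 = -6*37**2 + 42341353/281569113 = -6*1369 + 42341353/281569113 = -8214 + 42341353/281569113 = -2312766352829/281569113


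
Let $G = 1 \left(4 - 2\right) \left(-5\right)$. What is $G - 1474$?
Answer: $-1484$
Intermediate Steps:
$G = -10$ ($G = 1 \cdot 2 \left(-5\right) = 2 \left(-5\right) = -10$)
$G - 1474 = -10 - 1474 = -1484$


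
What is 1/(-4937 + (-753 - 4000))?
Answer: -1/9690 ≈ -0.00010320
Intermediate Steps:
1/(-4937 + (-753 - 4000)) = 1/(-4937 - 4753) = 1/(-9690) = -1/9690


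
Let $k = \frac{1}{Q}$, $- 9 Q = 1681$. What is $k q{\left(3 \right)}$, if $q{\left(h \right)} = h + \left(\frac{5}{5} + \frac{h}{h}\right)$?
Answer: $- \frac{45}{1681} \approx -0.02677$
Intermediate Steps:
$Q = - \frac{1681}{9}$ ($Q = \left(- \frac{1}{9}\right) 1681 = - \frac{1681}{9} \approx -186.78$)
$k = - \frac{9}{1681}$ ($k = \frac{1}{- \frac{1681}{9}} = - \frac{9}{1681} \approx -0.005354$)
$q{\left(h \right)} = 2 + h$ ($q{\left(h \right)} = h + \left(5 \cdot \frac{1}{5} + 1\right) = h + \left(1 + 1\right) = h + 2 = 2 + h$)
$k q{\left(3 \right)} = - \frac{9 \left(2 + 3\right)}{1681} = \left(- \frac{9}{1681}\right) 5 = - \frac{45}{1681}$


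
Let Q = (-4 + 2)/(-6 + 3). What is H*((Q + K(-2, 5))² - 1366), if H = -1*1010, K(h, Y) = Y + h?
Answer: 12294730/9 ≈ 1.3661e+6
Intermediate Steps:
Q = ⅔ (Q = -2/(-3) = -2*(-⅓) = ⅔ ≈ 0.66667)
H = -1010
H*((Q + K(-2, 5))² - 1366) = -1010*((⅔ + (5 - 2))² - 1366) = -1010*((⅔ + 3)² - 1366) = -1010*((11/3)² - 1366) = -1010*(121/9 - 1366) = -1010*(-12173/9) = 12294730/9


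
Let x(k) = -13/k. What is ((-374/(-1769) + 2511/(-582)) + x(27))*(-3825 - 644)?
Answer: 189843285353/9266022 ≈ 20488.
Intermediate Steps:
((-374/(-1769) + 2511/(-582)) + x(27))*(-3825 - 644) = ((-374/(-1769) + 2511/(-582)) - 13/27)*(-3825 - 644) = ((-374*(-1/1769) + 2511*(-1/582)) - 13*1/27)*(-4469) = ((374/1769 - 837/194) - 13/27)*(-4469) = (-1408097/343186 - 13/27)*(-4469) = -42480037/9266022*(-4469) = 189843285353/9266022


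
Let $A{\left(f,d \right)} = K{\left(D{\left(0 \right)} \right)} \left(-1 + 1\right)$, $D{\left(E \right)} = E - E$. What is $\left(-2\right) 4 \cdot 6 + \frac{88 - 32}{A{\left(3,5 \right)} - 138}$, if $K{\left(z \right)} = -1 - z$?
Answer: $- \frac{3340}{69} \approx -48.406$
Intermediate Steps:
$D{\left(E \right)} = 0$
$A{\left(f,d \right)} = 0$ ($A{\left(f,d \right)} = \left(-1 - 0\right) \left(-1 + 1\right) = \left(-1 + 0\right) 0 = \left(-1\right) 0 = 0$)
$\left(-2\right) 4 \cdot 6 + \frac{88 - 32}{A{\left(3,5 \right)} - 138} = \left(-2\right) 4 \cdot 6 + \frac{88 - 32}{0 - 138} = \left(-8\right) 6 + \frac{56}{-138} = -48 + 56 \left(- \frac{1}{138}\right) = -48 - \frac{28}{69} = - \frac{3340}{69}$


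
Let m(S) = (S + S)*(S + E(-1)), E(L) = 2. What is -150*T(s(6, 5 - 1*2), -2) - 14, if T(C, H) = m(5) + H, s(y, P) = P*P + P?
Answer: -10214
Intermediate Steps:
m(S) = 2*S*(2 + S) (m(S) = (S + S)*(S + 2) = (2*S)*(2 + S) = 2*S*(2 + S))
s(y, P) = P + P² (s(y, P) = P² + P = P + P²)
T(C, H) = 70 + H (T(C, H) = 2*5*(2 + 5) + H = 2*5*7 + H = 70 + H)
-150*T(s(6, 5 - 1*2), -2) - 14 = -150*(70 - 2) - 14 = -150*68 - 14 = -10200 - 14 = -10214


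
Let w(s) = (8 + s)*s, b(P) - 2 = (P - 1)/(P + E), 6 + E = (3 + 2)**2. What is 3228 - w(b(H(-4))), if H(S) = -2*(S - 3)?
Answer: 3488195/1089 ≈ 3203.1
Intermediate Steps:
E = 19 (E = -6 + (3 + 2)**2 = -6 + 5**2 = -6 + 25 = 19)
H(S) = 6 - 2*S (H(S) = -2*(-3 + S) = 6 - 2*S)
b(P) = 2 + (-1 + P)/(19 + P) (b(P) = 2 + (P - 1)/(P + 19) = 2 + (-1 + P)/(19 + P))
w(s) = s*(8 + s)
3228 - w(b(H(-4))) = 3228 - (37 + 3*(6 - 2*(-4)))/(19 + (6 - 2*(-4)))*(8 + (37 + 3*(6 - 2*(-4)))/(19 + (6 - 2*(-4)))) = 3228 - (37 + 3*(6 + 8))/(19 + (6 + 8))*(8 + (37 + 3*(6 + 8))/(19 + (6 + 8))) = 3228 - (37 + 3*14)/(19 + 14)*(8 + (37 + 3*14)/(19 + 14)) = 3228 - (37 + 42)/33*(8 + (37 + 42)/33) = 3228 - (1/33)*79*(8 + (1/33)*79) = 3228 - 79*(8 + 79/33)/33 = 3228 - 79*343/(33*33) = 3228 - 1*27097/1089 = 3228 - 27097/1089 = 3488195/1089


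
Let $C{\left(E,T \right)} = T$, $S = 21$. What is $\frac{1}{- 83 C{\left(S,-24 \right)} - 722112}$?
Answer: $- \frac{1}{720120} \approx -1.3887 \cdot 10^{-6}$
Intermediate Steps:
$\frac{1}{- 83 C{\left(S,-24 \right)} - 722112} = \frac{1}{\left(-83\right) \left(-24\right) - 722112} = \frac{1}{1992 - 722112} = \frac{1}{-720120} = - \frac{1}{720120}$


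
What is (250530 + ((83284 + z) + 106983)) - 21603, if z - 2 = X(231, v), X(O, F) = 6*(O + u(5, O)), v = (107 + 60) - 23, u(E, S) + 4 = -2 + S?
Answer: 421932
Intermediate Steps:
u(E, S) = -6 + S (u(E, S) = -4 + (-2 + S) = -6 + S)
v = 144 (v = 167 - 23 = 144)
X(O, F) = -36 + 12*O (X(O, F) = 6*(O + (-6 + O)) = 6*(-6 + 2*O) = -36 + 12*O)
z = 2738 (z = 2 + (-36 + 12*231) = 2 + (-36 + 2772) = 2 + 2736 = 2738)
(250530 + ((83284 + z) + 106983)) - 21603 = (250530 + ((83284 + 2738) + 106983)) - 21603 = (250530 + (86022 + 106983)) - 21603 = (250530 + 193005) - 21603 = 443535 - 21603 = 421932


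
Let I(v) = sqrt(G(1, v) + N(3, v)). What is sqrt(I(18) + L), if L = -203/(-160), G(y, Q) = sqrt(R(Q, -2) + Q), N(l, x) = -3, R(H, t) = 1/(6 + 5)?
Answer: sqrt(245630 + 17600*sqrt(11)*sqrt(-33 + sqrt(2189)))/440 ≈ 1.5454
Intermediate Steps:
R(H, t) = 1/11
G(y, Q) = sqrt(1/11 + Q)
I(v) = sqrt(-3 + sqrt(11 + 121*v)/11) (I(v) = sqrt(sqrt(11 + 121*v)/11 - 3) = sqrt(-3 + sqrt(11 + 121*v)/11))
L = 203/160 (L = -203*(-1/160) = 203/160 ≈ 1.2687)
sqrt(I(18) + L) = sqrt(sqrt(-3 + sqrt(1/11 + 18)) + 203/160) = sqrt(sqrt(-3 + sqrt(199/11)) + 203/160) = sqrt(sqrt(-3 + sqrt(2189)/11) + 203/160) = sqrt(203/160 + sqrt(-3 + sqrt(2189)/11))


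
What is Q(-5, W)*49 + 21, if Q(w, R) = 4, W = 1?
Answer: 217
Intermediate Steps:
Q(-5, W)*49 + 21 = 4*49 + 21 = 196 + 21 = 217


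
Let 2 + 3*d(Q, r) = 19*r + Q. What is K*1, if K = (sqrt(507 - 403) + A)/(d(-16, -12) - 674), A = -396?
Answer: 11/21 - sqrt(26)/378 ≈ 0.51032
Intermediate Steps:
d(Q, r) = -2/3 + Q/3 + 19*r/3 (d(Q, r) = -2/3 + (19*r + Q)/3 = -2/3 + (Q + 19*r)/3 = -2/3 + (Q/3 + 19*r/3) = -2/3 + Q/3 + 19*r/3)
K = 11/21 - sqrt(26)/378 (K = (sqrt(507 - 403) - 396)/((-2/3 + (1/3)*(-16) + (19/3)*(-12)) - 674) = (sqrt(104) - 396)/((-2/3 - 16/3 - 76) - 674) = (2*sqrt(26) - 396)/(-82 - 674) = (-396 + 2*sqrt(26))/(-756) = (-396 + 2*sqrt(26))*(-1/756) = 11/21 - sqrt(26)/378 ≈ 0.51032)
K*1 = (11/21 - sqrt(26)/378)*1 = 11/21 - sqrt(26)/378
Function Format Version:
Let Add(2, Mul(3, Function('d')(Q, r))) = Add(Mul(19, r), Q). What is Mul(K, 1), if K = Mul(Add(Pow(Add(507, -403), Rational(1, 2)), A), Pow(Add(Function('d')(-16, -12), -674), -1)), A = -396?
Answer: Add(Rational(11, 21), Mul(Rational(-1, 378), Pow(26, Rational(1, 2)))) ≈ 0.51032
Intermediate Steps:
Function('d')(Q, r) = Add(Rational(-2, 3), Mul(Rational(1, 3), Q), Mul(Rational(19, 3), r)) (Function('d')(Q, r) = Add(Rational(-2, 3), Mul(Rational(1, 3), Add(Mul(19, r), Q))) = Add(Rational(-2, 3), Mul(Rational(1, 3), Add(Q, Mul(19, r)))) = Add(Rational(-2, 3), Add(Mul(Rational(1, 3), Q), Mul(Rational(19, 3), r))) = Add(Rational(-2, 3), Mul(Rational(1, 3), Q), Mul(Rational(19, 3), r)))
K = Add(Rational(11, 21), Mul(Rational(-1, 378), Pow(26, Rational(1, 2)))) (K = Mul(Add(Pow(Add(507, -403), Rational(1, 2)), -396), Pow(Add(Add(Rational(-2, 3), Mul(Rational(1, 3), -16), Mul(Rational(19, 3), -12)), -674), -1)) = Mul(Add(Pow(104, Rational(1, 2)), -396), Pow(Add(Add(Rational(-2, 3), Rational(-16, 3), -76), -674), -1)) = Mul(Add(Mul(2, Pow(26, Rational(1, 2))), -396), Pow(Add(-82, -674), -1)) = Mul(Add(-396, Mul(2, Pow(26, Rational(1, 2)))), Pow(-756, -1)) = Mul(Add(-396, Mul(2, Pow(26, Rational(1, 2)))), Rational(-1, 756)) = Add(Rational(11, 21), Mul(Rational(-1, 378), Pow(26, Rational(1, 2)))) ≈ 0.51032)
Mul(K, 1) = Mul(Add(Rational(11, 21), Mul(Rational(-1, 378), Pow(26, Rational(1, 2)))), 1) = Add(Rational(11, 21), Mul(Rational(-1, 378), Pow(26, Rational(1, 2))))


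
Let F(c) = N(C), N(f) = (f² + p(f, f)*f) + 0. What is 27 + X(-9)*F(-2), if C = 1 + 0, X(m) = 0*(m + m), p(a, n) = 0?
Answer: 27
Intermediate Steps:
X(m) = 0 (X(m) = 0*(2*m) = 0)
C = 1
N(f) = f² (N(f) = (f² + 0*f) + 0 = (f² + 0) + 0 = f² + 0 = f²)
F(c) = 1 (F(c) = 1² = 1)
27 + X(-9)*F(-2) = 27 + 0*1 = 27 + 0 = 27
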